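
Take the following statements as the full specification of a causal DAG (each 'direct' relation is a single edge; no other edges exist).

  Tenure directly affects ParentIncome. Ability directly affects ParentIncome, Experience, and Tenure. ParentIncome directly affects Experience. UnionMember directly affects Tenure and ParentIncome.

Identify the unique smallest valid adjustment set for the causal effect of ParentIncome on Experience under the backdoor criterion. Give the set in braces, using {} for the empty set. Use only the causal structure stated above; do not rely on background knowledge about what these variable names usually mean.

{Ability}

Variables eligible for adjustment (non-descendants of ParentIncome, excluding ParentIncome and Experience): {Ability, Tenure, UnionMember}.
Backdoor paths from ParentIncome to Experience:
  P1: ParentIncome <- Ability -> Experience
  P2: ParentIncome <- UnionMember -> Tenure <- Ability -> Experience
  P3: ParentIncome <- Tenure <- Ability -> Experience
The empty set is not sufficient: P1 (ParentIncome <- Ability -> Experience) has no collider blocking it and no conditioned non-collider, so it is open.
Try {Ability}:
  P1: blocked at fork node Ability ∈ conditioning set.
  P2: blocked at collider Tenure (neither it nor any descendant is in the conditioning set).
  P3: blocked at fork node Ability ∈ conditioning set.
{Ability} contains no descendant of ParentIncome and blocks every backdoor path.
No other singleton works — e.g. {UnionMember} leaves P1 open — so {Ability} is the unique smallest valid adjustment set.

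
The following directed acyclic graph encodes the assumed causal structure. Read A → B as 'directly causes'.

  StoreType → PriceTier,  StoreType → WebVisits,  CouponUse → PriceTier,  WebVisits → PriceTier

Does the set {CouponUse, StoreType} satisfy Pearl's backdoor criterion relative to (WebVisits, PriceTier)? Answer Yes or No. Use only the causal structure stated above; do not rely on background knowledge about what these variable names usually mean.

Yes

Backdoor paths from WebVisits to PriceTier (paths whose first edge points into WebVisits):
  P1: WebVisits <- StoreType -> PriceTier
Condition 1 (no descendant of WebVisits in the set): holds — descendants of WebVisits are {PriceTier}; none are in {CouponUse, StoreType}.
Condition 2 (every backdoor path blocked by {CouponUse, StoreType}):
  P1: blocked at fork node StoreType ∈ conditioning set.
{CouponUse, StoreType} satisfies the backdoor criterion.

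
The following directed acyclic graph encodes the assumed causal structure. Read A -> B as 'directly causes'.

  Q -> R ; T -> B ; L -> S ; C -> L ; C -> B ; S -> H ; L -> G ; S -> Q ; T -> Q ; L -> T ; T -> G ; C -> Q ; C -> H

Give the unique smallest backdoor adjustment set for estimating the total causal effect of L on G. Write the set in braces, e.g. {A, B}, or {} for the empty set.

{}

Variables eligible for adjustment (non-descendants of L, excluding L and G): {C}.
Backdoor paths from L to G:
  P1: L <- C -> Q <- T -> G
  P2: L <- C -> H <- S -> Q <- T -> G
  P3: L <- C -> B <- T -> G
Each backdoor path contains an unconditioned collider, so every path is already blocked with the empty conditioning set:
  P1: blocked at collider Q (neither it nor any descendant is in the conditioning set).
  P2: blocked at collider H (neither it nor any descendant is in the conditioning set).
  P3: blocked at collider B (neither it nor any descendant is in the conditioning set).
The empty set is therefore the unique smallest valid set.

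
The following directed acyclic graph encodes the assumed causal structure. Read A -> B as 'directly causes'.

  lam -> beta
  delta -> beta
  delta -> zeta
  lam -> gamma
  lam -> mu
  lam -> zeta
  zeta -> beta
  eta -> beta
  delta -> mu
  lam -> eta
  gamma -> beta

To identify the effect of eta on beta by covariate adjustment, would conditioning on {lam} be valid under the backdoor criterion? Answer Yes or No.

Backdoor paths from eta to beta (paths whose first edge points into eta):
  P1: eta <- lam -> gamma -> beta
  P2: eta <- lam -> mu <- delta -> zeta -> beta
  P3: eta <- lam -> mu <- delta -> beta
  P4: eta <- lam -> zeta <- delta -> beta
  P5: eta <- lam -> zeta -> beta
  P6: eta <- lam -> beta
Condition 1 (no descendant of eta in the set): holds — descendants of eta are {beta}; none are in {lam}.
Condition 2 (every backdoor path blocked by {lam}):
  P1: blocked at fork node lam ∈ conditioning set.
  P2: blocked at fork node lam ∈ conditioning set.
  P3: blocked at fork node lam ∈ conditioning set.
  P4: blocked at fork node lam ∈ conditioning set.
  P5: blocked at fork node lam ∈ conditioning set.
  P6: blocked at fork node lam ∈ conditioning set.
{lam} satisfies the backdoor criterion.

Yes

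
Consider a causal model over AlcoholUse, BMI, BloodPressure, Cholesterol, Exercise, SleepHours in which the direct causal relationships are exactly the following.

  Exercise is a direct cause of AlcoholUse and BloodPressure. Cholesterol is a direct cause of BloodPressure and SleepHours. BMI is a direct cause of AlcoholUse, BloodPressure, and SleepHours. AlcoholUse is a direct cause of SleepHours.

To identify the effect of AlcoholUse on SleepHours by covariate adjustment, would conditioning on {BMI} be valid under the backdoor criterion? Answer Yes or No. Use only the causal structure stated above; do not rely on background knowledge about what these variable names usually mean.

Backdoor paths from AlcoholUse to SleepHours (paths whose first edge points into AlcoholUse):
  P1: AlcoholUse <- BMI -> BloodPressure <- Cholesterol -> SleepHours
  P2: AlcoholUse <- BMI -> SleepHours
  P3: AlcoholUse <- Exercise -> BloodPressure <- BMI -> SleepHours
  P4: AlcoholUse <- Exercise -> BloodPressure <- Cholesterol -> SleepHours
Condition 1 (no descendant of AlcoholUse in the set): holds — descendants of AlcoholUse are {SleepHours}; none are in {BMI}.
Condition 2 (every backdoor path blocked by {BMI}):
  P1: blocked at fork node BMI ∈ conditioning set.
  P2: blocked at fork node BMI ∈ conditioning set.
  P3: blocked at collider BloodPressure (neither it nor any descendant is in the conditioning set).
  P4: blocked at collider BloodPressure (neither it nor any descendant is in the conditioning set).
{BMI} satisfies the backdoor criterion.

Yes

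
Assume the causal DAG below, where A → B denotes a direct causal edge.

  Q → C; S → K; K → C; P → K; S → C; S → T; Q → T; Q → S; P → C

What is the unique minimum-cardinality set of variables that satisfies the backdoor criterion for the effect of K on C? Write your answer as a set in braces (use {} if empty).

{P, S}

Variables eligible for adjustment (non-descendants of K, excluding K and C): {P, Q, S, T}.
Backdoor paths from K to C:
  P1: K <- P -> C
  P2: K <- S <- Q -> C
  P3: K <- S -> T <- Q -> C
  P4: K <- S -> C
The empty set is not sufficient: P1 (K <- P -> C) has no collider blocking it and no conditioned non-collider, so it is open.
Try {P, S}:
  P1: blocked at fork node P ∈ conditioning set.
  P2: blocked at chain node S ∈ conditioning set.
  P3: blocked at fork node S ∈ conditioning set.
  P4: blocked at fork node S ∈ conditioning set.
{P, S} contains no descendant of K and blocks every backdoor path.
Every element of {P, S} is needed (dropping P leaves P1 open; dropping S leaves P2 open), so no proper subset is valid.
Among all size-2 subsets of the eligible variables, only {P, S} blocks every backdoor path, so it is the unique smallest valid adjustment set.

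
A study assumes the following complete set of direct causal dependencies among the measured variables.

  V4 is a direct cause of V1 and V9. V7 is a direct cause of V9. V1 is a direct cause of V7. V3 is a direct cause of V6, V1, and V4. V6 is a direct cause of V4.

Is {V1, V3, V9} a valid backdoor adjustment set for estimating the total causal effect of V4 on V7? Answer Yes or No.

Backdoor paths from V4 to V7 (paths whose first edge points into V4):
  P1: V4 <- V3 -> V1 -> V7
  P2: V4 <- V6 <- V3 -> V1 -> V7
Condition 1 (no descendant of V4 in the set): FAILS — V1 and V9 are descendants of V4.
Condition 2 (every backdoor path blocked by {V1, V3, V9}):
  P1: blocked at fork node V3 ∈ conditioning set.
  P2: blocked at fork node V3 ∈ conditioning set.
{V1, V3, V9} does not satisfy the backdoor criterion.

No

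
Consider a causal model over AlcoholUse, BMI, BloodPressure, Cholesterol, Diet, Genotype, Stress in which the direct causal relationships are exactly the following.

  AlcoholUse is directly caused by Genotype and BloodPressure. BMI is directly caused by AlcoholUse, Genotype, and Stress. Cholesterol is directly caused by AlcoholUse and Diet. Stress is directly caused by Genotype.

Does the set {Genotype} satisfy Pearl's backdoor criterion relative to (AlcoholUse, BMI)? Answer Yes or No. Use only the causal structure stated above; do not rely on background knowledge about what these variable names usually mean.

Yes

Backdoor paths from AlcoholUse to BMI (paths whose first edge points into AlcoholUse):
  P1: AlcoholUse <- Genotype -> Stress -> BMI
  P2: AlcoholUse <- Genotype -> BMI
Condition 1 (no descendant of AlcoholUse in the set): holds — descendants of AlcoholUse are {BMI, Cholesterol}; none are in {Genotype}.
Condition 2 (every backdoor path blocked by {Genotype}):
  P1: blocked at fork node Genotype ∈ conditioning set.
  P2: blocked at fork node Genotype ∈ conditioning set.
{Genotype} satisfies the backdoor criterion.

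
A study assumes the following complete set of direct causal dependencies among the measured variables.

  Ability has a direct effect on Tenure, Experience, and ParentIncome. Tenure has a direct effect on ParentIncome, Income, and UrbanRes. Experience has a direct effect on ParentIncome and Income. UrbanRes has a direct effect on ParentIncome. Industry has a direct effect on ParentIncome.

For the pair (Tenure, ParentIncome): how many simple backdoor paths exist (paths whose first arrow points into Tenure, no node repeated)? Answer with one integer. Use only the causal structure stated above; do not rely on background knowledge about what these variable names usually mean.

A backdoor path from Tenure to ParentIncome is any simple undirected path whose first edge points into Tenure (i.e. leaves Tenure via a parent).
Parents of Tenure: {Ability}.
Enumerating:
  P1: Tenure <- Ability -> Experience -> ParentIncome
  P2: Tenure <- Ability -> ParentIncome
That exhausts the simple backdoor paths. Count: 2.

2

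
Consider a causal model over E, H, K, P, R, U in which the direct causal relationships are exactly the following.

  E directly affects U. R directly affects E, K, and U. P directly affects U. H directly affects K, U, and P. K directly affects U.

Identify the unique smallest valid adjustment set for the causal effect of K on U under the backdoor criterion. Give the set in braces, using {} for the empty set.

{H, R}

Variables eligible for adjustment (non-descendants of K, excluding K and U): {E, H, P, R}.
Backdoor paths from K to U:
  P1: K <- H -> P -> U
  P2: K <- H -> U
  P3: K <- R -> E -> U
  P4: K <- R -> U
The empty set is not sufficient: P1 (K <- H -> P -> U) has no collider blocking it and no conditioned non-collider, so it is open.
Try {H, R}:
  P1: blocked at fork node H ∈ conditioning set.
  P2: blocked at fork node H ∈ conditioning set.
  P3: blocked at fork node R ∈ conditioning set.
  P4: blocked at fork node R ∈ conditioning set.
{H, R} contains no descendant of K and blocks every backdoor path.
Every element of {H, R} is needed (dropping H leaves P1 open; dropping R leaves P3 open), so no proper subset is valid.
Among all size-2 subsets of the eligible variables, only {H, R} blocks every backdoor path, so it is the unique smallest valid adjustment set.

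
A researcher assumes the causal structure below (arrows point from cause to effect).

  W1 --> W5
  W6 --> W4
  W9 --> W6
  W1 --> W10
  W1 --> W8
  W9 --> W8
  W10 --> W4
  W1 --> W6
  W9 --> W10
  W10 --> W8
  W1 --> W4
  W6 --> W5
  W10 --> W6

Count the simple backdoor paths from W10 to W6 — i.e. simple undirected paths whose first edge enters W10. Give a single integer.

8

A backdoor path from W10 to W6 is any simple undirected path whose first edge points into W10 (i.e. leaves W10 via a parent).
Parents of W10: {W1, W9}.
Enumerating:
  P1: W10 <- W9 -> W6
  P2: W10 <- W9 -> W8 <- W1 -> W6
  P3: W10 <- W9 -> W8 <- W1 -> W5 <- W6
  P4: W10 <- W9 -> W8 <- W1 -> W4 <- W6
  P5: W10 <- W1 -> W6
  P6: W10 <- W1 -> W5 <- W6
  P7: W10 <- W1 -> W4 <- W6
  P8: W10 <- W1 -> W8 <- W9 -> W6
That exhausts the simple backdoor paths. Count: 8.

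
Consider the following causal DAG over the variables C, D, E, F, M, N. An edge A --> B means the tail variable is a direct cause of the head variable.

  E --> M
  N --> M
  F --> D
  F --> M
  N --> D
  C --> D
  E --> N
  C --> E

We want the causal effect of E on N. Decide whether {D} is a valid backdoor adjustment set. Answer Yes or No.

No

Backdoor paths from E to N (paths whose first edge points into E):
  P1: E <- C -> D <- F -> M <- N
  P2: E <- C -> D <- N
Condition 1 (no descendant of E in the set): FAILS — D is a descendant of E.
Condition 2 (every backdoor path blocked by {D}):
  P1: blocked at collider M (neither it nor any descendant is in the conditioning set).
  P2: open — collider(s) D are conditioned on (or have a conditioned descendant) and no non-collider on the path is in the set.
{D} does not satisfy the backdoor criterion.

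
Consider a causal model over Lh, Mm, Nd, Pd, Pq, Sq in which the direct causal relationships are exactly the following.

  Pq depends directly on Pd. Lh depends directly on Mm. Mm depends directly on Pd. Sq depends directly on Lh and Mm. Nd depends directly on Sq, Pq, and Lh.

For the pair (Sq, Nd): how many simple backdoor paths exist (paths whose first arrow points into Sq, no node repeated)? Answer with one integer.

4

A backdoor path from Sq to Nd is any simple undirected path whose first edge points into Sq (i.e. leaves Sq via a parent).
Parents of Sq: {Lh, Mm}.
Enumerating:
  P1: Sq <- Mm <- Pd -> Pq -> Nd
  P2: Sq <- Mm -> Lh -> Nd
  P3: Sq <- Lh <- Mm <- Pd -> Pq -> Nd
  P4: Sq <- Lh -> Nd
That exhausts the simple backdoor paths. Count: 4.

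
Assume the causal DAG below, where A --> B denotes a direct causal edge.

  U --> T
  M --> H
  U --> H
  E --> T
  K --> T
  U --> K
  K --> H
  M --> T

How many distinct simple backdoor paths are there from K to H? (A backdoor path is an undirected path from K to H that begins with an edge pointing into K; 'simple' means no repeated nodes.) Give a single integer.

2

A backdoor path from K to H is any simple undirected path whose first edge points into K (i.e. leaves K via a parent).
Parents of K: {U}.
Enumerating:
  P1: K <- U -> T <- M -> H
  P2: K <- U -> H
That exhausts the simple backdoor paths. Count: 2.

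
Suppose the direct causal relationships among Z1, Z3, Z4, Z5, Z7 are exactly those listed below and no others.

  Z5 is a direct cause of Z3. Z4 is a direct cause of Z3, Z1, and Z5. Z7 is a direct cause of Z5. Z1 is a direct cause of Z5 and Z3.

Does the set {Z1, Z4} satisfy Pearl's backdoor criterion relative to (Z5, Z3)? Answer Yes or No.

Yes

Backdoor paths from Z5 to Z3 (paths whose first edge points into Z5):
  P1: Z5 <- Z4 -> Z1 -> Z3
  P2: Z5 <- Z4 -> Z3
  P3: Z5 <- Z1 <- Z4 -> Z3
  P4: Z5 <- Z1 -> Z3
Condition 1 (no descendant of Z5 in the set): holds — descendants of Z5 are {Z3}; none are in {Z1, Z4}.
Condition 2 (every backdoor path blocked by {Z1, Z4}):
  P1: blocked at fork node Z4 ∈ conditioning set.
  P2: blocked at fork node Z4 ∈ conditioning set.
  P3: blocked at chain node Z1 ∈ conditioning set.
  P4: blocked at fork node Z1 ∈ conditioning set.
{Z1, Z4} satisfies the backdoor criterion.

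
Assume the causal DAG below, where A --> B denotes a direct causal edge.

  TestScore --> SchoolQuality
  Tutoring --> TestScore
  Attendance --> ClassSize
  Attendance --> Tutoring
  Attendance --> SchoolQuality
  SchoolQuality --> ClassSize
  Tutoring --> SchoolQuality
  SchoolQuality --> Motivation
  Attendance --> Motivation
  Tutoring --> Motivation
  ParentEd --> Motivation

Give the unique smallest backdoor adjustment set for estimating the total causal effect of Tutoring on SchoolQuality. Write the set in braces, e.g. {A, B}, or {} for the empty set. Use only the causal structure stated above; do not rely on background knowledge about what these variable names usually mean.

Variables eligible for adjustment (non-descendants of Tutoring, excluding Tutoring and SchoolQuality): {Attendance, ParentEd}.
Backdoor paths from Tutoring to SchoolQuality:
  P1: Tutoring <- Attendance -> SchoolQuality
  P2: Tutoring <- Attendance -> ClassSize <- SchoolQuality
  P3: Tutoring <- Attendance -> Motivation <- SchoolQuality
The empty set is not sufficient: P1 (Tutoring <- Attendance -> SchoolQuality) has no collider blocking it and no conditioned non-collider, so it is open.
Try {Attendance}:
  P1: blocked at fork node Attendance ∈ conditioning set.
  P2: blocked at fork node Attendance ∈ conditioning set.
  P3: blocked at fork node Attendance ∈ conditioning set.
{Attendance} contains no descendant of Tutoring and blocks every backdoor path.
No other singleton works — e.g. {ParentEd} leaves P1 open — so {Attendance} is the unique smallest valid adjustment set.

{Attendance}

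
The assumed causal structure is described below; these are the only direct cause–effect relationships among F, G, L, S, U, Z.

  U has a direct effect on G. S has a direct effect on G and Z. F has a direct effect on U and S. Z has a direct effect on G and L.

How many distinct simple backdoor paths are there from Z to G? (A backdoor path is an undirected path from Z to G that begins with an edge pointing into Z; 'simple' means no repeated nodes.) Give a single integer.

2

A backdoor path from Z to G is any simple undirected path whose first edge points into Z (i.e. leaves Z via a parent).
Parents of Z: {S}.
Enumerating:
  P1: Z <- S <- F -> U -> G
  P2: Z <- S -> G
That exhausts the simple backdoor paths. Count: 2.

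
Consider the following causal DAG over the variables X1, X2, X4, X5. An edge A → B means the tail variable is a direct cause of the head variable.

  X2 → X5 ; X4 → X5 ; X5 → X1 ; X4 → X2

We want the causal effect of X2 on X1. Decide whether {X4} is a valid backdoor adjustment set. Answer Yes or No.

Yes

Backdoor paths from X2 to X1 (paths whose first edge points into X2):
  P1: X2 <- X4 -> X5 -> X1
Condition 1 (no descendant of X2 in the set): holds — descendants of X2 are {X1, X5}; none are in {X4}.
Condition 2 (every backdoor path blocked by {X4}):
  P1: blocked at fork node X4 ∈ conditioning set.
{X4} satisfies the backdoor criterion.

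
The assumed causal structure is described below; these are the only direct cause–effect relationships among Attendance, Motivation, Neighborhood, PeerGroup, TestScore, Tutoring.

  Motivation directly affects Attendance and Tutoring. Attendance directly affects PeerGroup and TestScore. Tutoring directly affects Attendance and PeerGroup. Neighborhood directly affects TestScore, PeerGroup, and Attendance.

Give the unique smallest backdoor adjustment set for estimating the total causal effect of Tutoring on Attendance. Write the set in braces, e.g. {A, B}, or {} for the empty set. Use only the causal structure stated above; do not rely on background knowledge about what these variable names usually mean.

{Motivation}

Variables eligible for adjustment (non-descendants of Tutoring, excluding Tutoring and Attendance): {Motivation, Neighborhood}.
Backdoor paths from Tutoring to Attendance:
  P1: Tutoring <- Motivation -> Attendance
The empty set is not sufficient: P1 (Tutoring <- Motivation -> Attendance) has no collider blocking it and no conditioned non-collider, so it is open.
Try {Motivation}:
  P1: blocked at fork node Motivation ∈ conditioning set.
{Motivation} contains no descendant of Tutoring and blocks every backdoor path.
No other singleton works — e.g. {Neighborhood} leaves P1 open — so {Motivation} is the unique smallest valid adjustment set.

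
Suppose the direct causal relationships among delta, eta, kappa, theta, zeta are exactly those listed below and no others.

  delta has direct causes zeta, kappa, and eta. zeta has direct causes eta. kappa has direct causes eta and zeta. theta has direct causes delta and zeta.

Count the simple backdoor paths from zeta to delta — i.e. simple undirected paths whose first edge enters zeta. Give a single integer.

A backdoor path from zeta to delta is any simple undirected path whose first edge points into zeta (i.e. leaves zeta via a parent).
Parents of zeta: {eta}.
Enumerating:
  P1: zeta <- eta -> kappa -> delta
  P2: zeta <- eta -> delta
That exhausts the simple backdoor paths. Count: 2.

2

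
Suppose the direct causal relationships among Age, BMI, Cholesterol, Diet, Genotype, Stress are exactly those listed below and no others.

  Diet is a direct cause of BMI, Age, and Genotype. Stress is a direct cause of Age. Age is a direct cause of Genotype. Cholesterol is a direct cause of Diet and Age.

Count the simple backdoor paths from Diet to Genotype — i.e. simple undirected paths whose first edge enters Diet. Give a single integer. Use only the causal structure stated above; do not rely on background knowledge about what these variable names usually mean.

A backdoor path from Diet to Genotype is any simple undirected path whose first edge points into Diet (i.e. leaves Diet via a parent).
Parents of Diet: {Cholesterol}.
Enumerating:
  P1: Diet <- Cholesterol -> Age -> Genotype
That exhausts the simple backdoor paths. Count: 1.

1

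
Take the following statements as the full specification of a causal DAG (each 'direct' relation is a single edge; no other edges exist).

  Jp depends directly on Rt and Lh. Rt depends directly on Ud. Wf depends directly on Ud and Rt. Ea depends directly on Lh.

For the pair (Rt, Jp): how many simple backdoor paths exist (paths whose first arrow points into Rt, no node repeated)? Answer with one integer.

A backdoor path from Rt to Jp is any simple undirected path whose first edge points into Rt (i.e. leaves Rt via a parent).
Parents of Rt: {Ud}.
No simple path from any parent of Rt reaches Jp without revisiting Rt, so there are no backdoor paths.

0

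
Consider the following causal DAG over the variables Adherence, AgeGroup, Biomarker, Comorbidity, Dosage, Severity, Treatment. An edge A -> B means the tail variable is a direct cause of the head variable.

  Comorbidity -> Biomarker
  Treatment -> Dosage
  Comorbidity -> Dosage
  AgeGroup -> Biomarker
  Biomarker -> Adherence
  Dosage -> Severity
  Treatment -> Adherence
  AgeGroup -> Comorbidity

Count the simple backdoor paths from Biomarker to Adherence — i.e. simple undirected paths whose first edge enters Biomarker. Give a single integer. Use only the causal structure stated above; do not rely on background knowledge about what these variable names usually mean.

A backdoor path from Biomarker to Adherence is any simple undirected path whose first edge points into Biomarker (i.e. leaves Biomarker via a parent).
Parents of Biomarker: {AgeGroup, Comorbidity}.
Enumerating:
  P1: Biomarker <- AgeGroup -> Comorbidity -> Dosage <- Treatment -> Adherence
  P2: Biomarker <- Comorbidity -> Dosage <- Treatment -> Adherence
That exhausts the simple backdoor paths. Count: 2.

2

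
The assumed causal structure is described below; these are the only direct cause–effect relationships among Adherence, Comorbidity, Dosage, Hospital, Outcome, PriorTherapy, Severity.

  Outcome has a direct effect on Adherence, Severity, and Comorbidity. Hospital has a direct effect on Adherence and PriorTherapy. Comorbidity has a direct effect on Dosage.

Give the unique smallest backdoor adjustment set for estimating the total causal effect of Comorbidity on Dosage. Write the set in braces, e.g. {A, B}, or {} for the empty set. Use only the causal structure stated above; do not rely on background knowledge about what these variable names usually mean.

{}

Variables eligible for adjustment (non-descendants of Comorbidity, excluding Comorbidity and Dosage): {Adherence, Hospital, Outcome, PriorTherapy, Severity}.
Backdoor paths from Comorbidity to Dosage:
  (none)
With no backdoor paths the empty set already satisfies the criterion, and it is trivially minimal.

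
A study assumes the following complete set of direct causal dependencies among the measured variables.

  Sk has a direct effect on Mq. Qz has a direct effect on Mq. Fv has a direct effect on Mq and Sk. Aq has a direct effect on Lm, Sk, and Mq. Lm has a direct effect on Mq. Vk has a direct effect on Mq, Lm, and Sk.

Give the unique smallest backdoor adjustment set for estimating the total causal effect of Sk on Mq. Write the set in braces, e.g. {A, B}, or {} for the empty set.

Variables eligible for adjustment (non-descendants of Sk, excluding Sk and Mq): {Aq, Fv, Lm, Qz, Vk}.
Backdoor paths from Sk to Mq:
  P1: Sk <- Vk -> Lm <- Aq -> Mq
  P2: Sk <- Vk -> Lm -> Mq
  P3: Sk <- Vk -> Mq
  P4: Sk <- Aq -> Lm <- Vk -> Mq
  P5: Sk <- Aq -> Lm -> Mq
  P6: Sk <- Aq -> Mq
  P7: Sk <- Fv -> Mq
The empty set is not sufficient: P2 (Sk <- Vk -> Lm -> Mq) has no collider blocking it and no conditioned non-collider, so it is open.
Try {Aq, Fv, Vk}:
  P1: blocked at fork node Vk ∈ conditioning set.
  P2: blocked at fork node Vk ∈ conditioning set.
  P3: blocked at fork node Vk ∈ conditioning set.
  P4: blocked at fork node Aq ∈ conditioning set.
  P5: blocked at fork node Aq ∈ conditioning set.
  P6: blocked at fork node Aq ∈ conditioning set.
  P7: blocked at fork node Fv ∈ conditioning set.
{Aq, Fv, Vk} contains no descendant of Sk and blocks every backdoor path.
Every element of {Aq, Fv, Vk} is needed (dropping Aq leaves P5 open; dropping Fv leaves P7 open; dropping Vk leaves P2 open), so no proper subset is valid.
Among all size-3 subsets of the eligible variables, only {Aq, Fv, Vk} blocks every backdoor path, so it is the unique smallest valid adjustment set.

{Aq, Fv, Vk}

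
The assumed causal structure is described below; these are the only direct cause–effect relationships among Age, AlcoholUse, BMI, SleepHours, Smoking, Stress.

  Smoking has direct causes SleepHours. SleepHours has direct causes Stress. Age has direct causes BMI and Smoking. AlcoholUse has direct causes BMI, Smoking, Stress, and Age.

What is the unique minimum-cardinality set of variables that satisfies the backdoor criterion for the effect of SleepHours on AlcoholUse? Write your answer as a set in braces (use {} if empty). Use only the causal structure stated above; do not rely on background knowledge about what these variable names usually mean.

Variables eligible for adjustment (non-descendants of SleepHours, excluding SleepHours and AlcoholUse): {BMI, Stress}.
Backdoor paths from SleepHours to AlcoholUse:
  P1: SleepHours <- Stress -> AlcoholUse
The empty set is not sufficient: P1 (SleepHours <- Stress -> AlcoholUse) has no collider blocking it and no conditioned non-collider, so it is open.
Try {Stress}:
  P1: blocked at fork node Stress ∈ conditioning set.
{Stress} contains no descendant of SleepHours and blocks every backdoor path.
No other singleton works — e.g. {BMI} leaves P1 open — so {Stress} is the unique smallest valid adjustment set.

{Stress}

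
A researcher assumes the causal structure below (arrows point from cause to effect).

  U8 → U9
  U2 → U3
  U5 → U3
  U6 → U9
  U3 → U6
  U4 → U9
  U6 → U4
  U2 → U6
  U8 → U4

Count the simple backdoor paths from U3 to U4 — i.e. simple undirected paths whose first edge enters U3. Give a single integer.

A backdoor path from U3 to U4 is any simple undirected path whose first edge points into U3 (i.e. leaves U3 via a parent).
Parents of U3: {U2, U5}.
Enumerating:
  P1: U3 <- U2 -> U6 -> U4
  P2: U3 <- U2 -> U6 -> U9 <- U8 -> U4
  P3: U3 <- U2 -> U6 -> U9 <- U4
That exhausts the simple backdoor paths. Count: 3.

3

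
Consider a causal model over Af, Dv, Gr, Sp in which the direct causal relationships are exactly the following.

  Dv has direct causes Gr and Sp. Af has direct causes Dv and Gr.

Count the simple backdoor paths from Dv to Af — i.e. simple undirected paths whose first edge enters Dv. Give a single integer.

A backdoor path from Dv to Af is any simple undirected path whose first edge points into Dv (i.e. leaves Dv via a parent).
Parents of Dv: {Gr, Sp}.
Enumerating:
  P1: Dv <- Gr -> Af
That exhausts the simple backdoor paths. Count: 1.

1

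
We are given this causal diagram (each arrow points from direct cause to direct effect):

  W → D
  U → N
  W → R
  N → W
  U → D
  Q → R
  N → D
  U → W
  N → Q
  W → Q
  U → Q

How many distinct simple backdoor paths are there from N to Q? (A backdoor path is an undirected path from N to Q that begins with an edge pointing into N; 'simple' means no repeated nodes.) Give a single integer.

5

A backdoor path from N to Q is any simple undirected path whose first edge points into N (i.e. leaves N via a parent).
Parents of N: {U}.
Enumerating:
  P1: N <- U -> W -> Q
  P2: N <- U -> W -> R <- Q
  P3: N <- U -> Q
  P4: N <- U -> D <- W -> Q
  P5: N <- U -> D <- W -> R <- Q
That exhausts the simple backdoor paths. Count: 5.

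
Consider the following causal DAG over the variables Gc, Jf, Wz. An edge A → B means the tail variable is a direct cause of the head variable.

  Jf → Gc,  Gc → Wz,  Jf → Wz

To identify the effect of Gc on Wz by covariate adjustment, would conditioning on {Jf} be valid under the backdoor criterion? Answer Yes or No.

Backdoor paths from Gc to Wz (paths whose first edge points into Gc):
  P1: Gc <- Jf -> Wz
Condition 1 (no descendant of Gc in the set): holds — descendants of Gc are {Wz}; none are in {Jf}.
Condition 2 (every backdoor path blocked by {Jf}):
  P1: blocked at fork node Jf ∈ conditioning set.
{Jf} satisfies the backdoor criterion.

Yes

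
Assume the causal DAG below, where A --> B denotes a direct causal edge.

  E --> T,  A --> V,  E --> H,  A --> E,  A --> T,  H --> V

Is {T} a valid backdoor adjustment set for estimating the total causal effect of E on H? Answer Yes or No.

Backdoor paths from E to H (paths whose first edge points into E):
  P1: E <- A -> V <- H
Condition 1 (no descendant of E in the set): FAILS — T is a descendant of E.
Condition 2 (every backdoor path blocked by {T}):
  P1: blocked at collider V (neither it nor any descendant is in the conditioning set).
{T} does not satisfy the backdoor criterion.

No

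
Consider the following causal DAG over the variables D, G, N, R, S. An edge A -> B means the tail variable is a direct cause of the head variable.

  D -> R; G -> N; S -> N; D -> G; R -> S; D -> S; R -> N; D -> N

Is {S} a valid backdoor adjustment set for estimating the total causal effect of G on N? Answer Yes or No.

Backdoor paths from G to N (paths whose first edge points into G):
  P1: G <- D -> R -> S -> N
  P2: G <- D -> R -> N
  P3: G <- D -> S <- R -> N
  P4: G <- D -> S -> N
  P5: G <- D -> N
Condition 1 (no descendant of G in the set): holds — descendants of G are {N}; none are in {S}.
Condition 2 (every backdoor path blocked by {S}):
  P1: blocked at chain node S ∈ conditioning set.
  P2: open — no interior node is in the conditioning set.
  P3: open — collider(s) S are conditioned on (or have a conditioned descendant) and no non-collider on the path is in the set.
  P4: blocked at chain node S ∈ conditioning set.
  P5: open — no interior node is in the conditioning set.
{S} does not satisfy the backdoor criterion.

No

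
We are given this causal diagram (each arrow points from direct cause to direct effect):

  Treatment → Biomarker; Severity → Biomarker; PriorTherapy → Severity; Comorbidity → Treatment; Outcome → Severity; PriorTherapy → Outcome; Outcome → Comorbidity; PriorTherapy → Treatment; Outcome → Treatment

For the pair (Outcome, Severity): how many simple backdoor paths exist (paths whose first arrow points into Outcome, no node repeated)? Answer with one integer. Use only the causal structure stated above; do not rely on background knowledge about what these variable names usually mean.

A backdoor path from Outcome to Severity is any simple undirected path whose first edge points into Outcome (i.e. leaves Outcome via a parent).
Parents of Outcome: {PriorTherapy}.
Enumerating:
  P1: Outcome <- PriorTherapy -> Severity
  P2: Outcome <- PriorTherapy -> Treatment -> Biomarker <- Severity
That exhausts the simple backdoor paths. Count: 2.

2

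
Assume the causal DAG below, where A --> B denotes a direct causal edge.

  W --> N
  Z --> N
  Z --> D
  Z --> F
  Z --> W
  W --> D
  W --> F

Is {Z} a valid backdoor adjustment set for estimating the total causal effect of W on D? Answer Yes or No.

Yes

Backdoor paths from W to D (paths whose first edge points into W):
  P1: W <- Z -> D
Condition 1 (no descendant of W in the set): holds — descendants of W are {D, F, N}; none are in {Z}.
Condition 2 (every backdoor path blocked by {Z}):
  P1: blocked at fork node Z ∈ conditioning set.
{Z} satisfies the backdoor criterion.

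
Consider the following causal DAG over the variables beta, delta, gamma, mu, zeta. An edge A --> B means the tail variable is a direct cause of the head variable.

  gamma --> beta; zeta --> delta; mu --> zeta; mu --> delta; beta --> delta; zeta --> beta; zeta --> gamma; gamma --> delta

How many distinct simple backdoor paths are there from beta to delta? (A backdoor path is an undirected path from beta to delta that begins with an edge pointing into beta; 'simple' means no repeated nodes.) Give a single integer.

A backdoor path from beta to delta is any simple undirected path whose first edge points into beta (i.e. leaves beta via a parent).
Parents of beta: {gamma, zeta}.
Enumerating:
  P1: beta <- zeta <- mu -> delta
  P2: beta <- zeta -> gamma -> delta
  P3: beta <- zeta -> delta
  P4: beta <- gamma <- zeta <- mu -> delta
  P5: beta <- gamma <- zeta -> delta
  P6: beta <- gamma -> delta
That exhausts the simple backdoor paths. Count: 6.

6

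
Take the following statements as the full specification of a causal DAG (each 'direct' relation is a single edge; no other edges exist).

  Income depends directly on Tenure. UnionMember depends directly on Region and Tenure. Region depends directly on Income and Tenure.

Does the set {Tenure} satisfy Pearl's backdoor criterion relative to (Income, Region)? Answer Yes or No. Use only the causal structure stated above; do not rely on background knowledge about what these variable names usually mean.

Yes

Backdoor paths from Income to Region (paths whose first edge points into Income):
  P1: Income <- Tenure -> Region
  P2: Income <- Tenure -> UnionMember <- Region
Condition 1 (no descendant of Income in the set): holds — descendants of Income are {Region, UnionMember}; none are in {Tenure}.
Condition 2 (every backdoor path blocked by {Tenure}):
  P1: blocked at fork node Tenure ∈ conditioning set.
  P2: blocked at fork node Tenure ∈ conditioning set.
{Tenure} satisfies the backdoor criterion.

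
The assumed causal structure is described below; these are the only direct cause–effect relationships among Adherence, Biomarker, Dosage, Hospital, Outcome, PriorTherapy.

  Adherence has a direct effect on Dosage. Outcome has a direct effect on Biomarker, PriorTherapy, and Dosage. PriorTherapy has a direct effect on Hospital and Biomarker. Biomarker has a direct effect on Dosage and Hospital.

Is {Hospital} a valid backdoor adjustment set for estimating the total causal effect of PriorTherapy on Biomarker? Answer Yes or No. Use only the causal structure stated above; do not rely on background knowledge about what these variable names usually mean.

Backdoor paths from PriorTherapy to Biomarker (paths whose first edge points into PriorTherapy):
  P1: PriorTherapy <- Outcome -> Biomarker
  P2: PriorTherapy <- Outcome -> Dosage <- Biomarker
Condition 1 (no descendant of PriorTherapy in the set): FAILS — Hospital is a descendant of PriorTherapy.
Condition 2 (every backdoor path blocked by {Hospital}):
  P1: open — no interior node is in the conditioning set.
  P2: blocked at collider Dosage (neither it nor any descendant is in the conditioning set).
{Hospital} does not satisfy the backdoor criterion.

No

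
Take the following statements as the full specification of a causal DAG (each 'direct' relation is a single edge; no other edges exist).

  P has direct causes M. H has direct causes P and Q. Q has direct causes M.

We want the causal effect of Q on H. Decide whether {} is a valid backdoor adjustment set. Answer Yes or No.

Backdoor paths from Q to H (paths whose first edge points into Q):
  P1: Q <- M -> P -> H
Condition 1 (no descendant of Q in the set): holds — descendants of Q are {H}; none are in {}.
Condition 2 (every backdoor path blocked by {}):
  P1: open — no interior node is in the conditioning set.
{} does not satisfy the backdoor criterion.

No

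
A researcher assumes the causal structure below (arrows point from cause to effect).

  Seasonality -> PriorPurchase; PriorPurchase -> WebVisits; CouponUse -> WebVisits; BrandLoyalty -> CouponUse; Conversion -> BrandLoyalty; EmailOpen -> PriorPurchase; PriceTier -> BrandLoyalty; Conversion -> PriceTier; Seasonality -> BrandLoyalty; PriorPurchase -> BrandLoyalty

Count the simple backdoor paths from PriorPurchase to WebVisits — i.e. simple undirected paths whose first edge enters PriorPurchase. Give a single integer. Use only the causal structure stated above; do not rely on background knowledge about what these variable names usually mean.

A backdoor path from PriorPurchase to WebVisits is any simple undirected path whose first edge points into PriorPurchase (i.e. leaves PriorPurchase via a parent).
Parents of PriorPurchase: {EmailOpen, Seasonality}.
Enumerating:
  P1: PriorPurchase <- Seasonality -> BrandLoyalty -> CouponUse -> WebVisits
That exhausts the simple backdoor paths. Count: 1.

1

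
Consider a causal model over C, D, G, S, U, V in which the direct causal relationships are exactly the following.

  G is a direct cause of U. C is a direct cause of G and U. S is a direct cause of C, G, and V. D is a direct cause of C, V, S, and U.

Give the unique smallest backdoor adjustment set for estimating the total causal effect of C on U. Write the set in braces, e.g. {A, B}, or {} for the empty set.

Variables eligible for adjustment (non-descendants of C, excluding C and U): {D, S, V}.
Backdoor paths from C to U:
  P1: C <- D -> S -> G -> U
  P2: C <- D -> U
  P3: C <- D -> V <- S -> G -> U
  P4: C <- S <- D -> U
  P5: C <- S -> G -> U
  P6: C <- S -> V <- D -> U
The empty set is not sufficient: P1 (C <- D -> S -> G -> U) has no collider blocking it and no conditioned non-collider, so it is open.
Try {D, S}:
  P1: blocked at fork node D ∈ conditioning set.
  P2: blocked at fork node D ∈ conditioning set.
  P3: blocked at fork node D ∈ conditioning set.
  P4: blocked at chain node S ∈ conditioning set.
  P5: blocked at fork node S ∈ conditioning set.
  P6: blocked at fork node S ∈ conditioning set.
{D, S} contains no descendant of C and blocks every backdoor path.
Every element of {D, S} is needed (dropping D leaves P2 open; dropping S leaves P5 open), so no proper subset is valid.
Among all size-2 subsets of the eligible variables, only {D, S} blocks every backdoor path, so it is the unique smallest valid adjustment set.

{D, S}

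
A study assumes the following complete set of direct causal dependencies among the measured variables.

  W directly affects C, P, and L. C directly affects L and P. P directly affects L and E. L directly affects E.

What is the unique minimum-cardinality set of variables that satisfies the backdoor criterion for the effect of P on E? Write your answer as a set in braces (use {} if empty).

Variables eligible for adjustment (non-descendants of P, excluding P and E): {C, W}.
Backdoor paths from P to E:
  P1: P <- W -> C -> L -> E
  P2: P <- W -> L -> E
  P3: P <- C <- W -> L -> E
  P4: P <- C -> L -> E
The empty set is not sufficient: P1 (P <- W -> C -> L -> E) has no collider blocking it and no conditioned non-collider, so it is open.
Try {C, W}:
  P1: blocked at fork node W ∈ conditioning set.
  P2: blocked at fork node W ∈ conditioning set.
  P3: blocked at chain node C ∈ conditioning set.
  P4: blocked at fork node C ∈ conditioning set.
{C, W} contains no descendant of P and blocks every backdoor path.
Every element of {C, W} is needed (dropping C leaves P4 open; dropping W leaves P2 open), so no proper subset is valid.
Among all size-2 subsets of the eligible variables, only {C, W} blocks every backdoor path, so it is the unique smallest valid adjustment set.

{C, W}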